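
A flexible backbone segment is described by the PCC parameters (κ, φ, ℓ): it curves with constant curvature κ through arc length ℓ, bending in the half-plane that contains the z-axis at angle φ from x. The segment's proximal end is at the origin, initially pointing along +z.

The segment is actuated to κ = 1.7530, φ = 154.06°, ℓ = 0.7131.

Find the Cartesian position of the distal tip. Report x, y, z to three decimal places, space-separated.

-0.351 0.171 0.541

θ = κ·ℓ = 1.7530 × 0.7131 = 1.25006 rad
ρ = (1 − cos θ)/κ = (1 − 0.31526)/1.7530 = 0.39061
z = sin θ / κ = 0.94900/1.7530 = 0.54136
x = ρ cos φ = 0.39061 × cos(154.06°) = -0.35126
y = ρ sin φ = 0.39061 × sin(154.06°) = 0.17086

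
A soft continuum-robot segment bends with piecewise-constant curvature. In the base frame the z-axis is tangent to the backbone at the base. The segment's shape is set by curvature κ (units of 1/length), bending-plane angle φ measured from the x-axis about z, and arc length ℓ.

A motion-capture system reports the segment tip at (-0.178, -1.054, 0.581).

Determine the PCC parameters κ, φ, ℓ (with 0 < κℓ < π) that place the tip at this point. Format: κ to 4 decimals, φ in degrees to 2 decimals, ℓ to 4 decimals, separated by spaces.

ρ = √(x²+y²) = √(-0.178² + -1.054²) = 1.06892
φ = atan2(y, x) mod 360° = atan2(-1.054, -0.178) = 260.4143°
|p|² = ρ² + z² = 1.06892² + 0.581² = 1.48016
κ = 2ρ / |p|² = 2×1.06892 / 1.48016 = 1.44434
θ = 2·atan2(ρ, z) = 2·atan2(1.06892, 0.581) = 2.14586 rad
ℓ = θ/κ = 2.14586/1.44434 = 1.48571

1.4443 260.41 1.4857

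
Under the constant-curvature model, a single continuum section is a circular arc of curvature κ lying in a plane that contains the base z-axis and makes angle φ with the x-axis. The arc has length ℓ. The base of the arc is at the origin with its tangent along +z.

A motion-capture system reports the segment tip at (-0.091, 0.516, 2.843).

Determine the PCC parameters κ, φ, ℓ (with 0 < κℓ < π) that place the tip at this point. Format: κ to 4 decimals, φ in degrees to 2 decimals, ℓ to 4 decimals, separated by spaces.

0.1254 100.00 2.9069

ρ = √(x²+y²) = √(-0.091² + 0.516²) = 0.52396
φ = atan2(y, x) mod 360° = atan2(0.516, -0.091) = 100.0016°
|p|² = ρ² + z² = 0.52396² + 2.843² = 8.35719
κ = 2ρ / |p|² = 2×0.52396 / 8.35719 = 0.12539
θ = 2·atan2(ρ, z) = 2·atan2(0.52396, 2.843) = 0.36451 rad
ℓ = θ/κ = 0.36451/0.12539 = 2.90695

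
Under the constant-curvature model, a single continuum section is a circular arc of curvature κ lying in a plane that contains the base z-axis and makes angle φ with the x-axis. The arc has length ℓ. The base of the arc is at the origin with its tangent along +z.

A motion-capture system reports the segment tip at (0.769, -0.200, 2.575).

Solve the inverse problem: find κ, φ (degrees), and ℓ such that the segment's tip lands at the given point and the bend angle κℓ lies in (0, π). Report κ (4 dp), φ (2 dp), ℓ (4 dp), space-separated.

0.2188 345.42 2.7355

ρ = √(x²+y²) = √(0.769² + -0.200²) = 0.79458
φ = atan2(y, x) mod 360° = atan2(-0.200, 0.769) = 345.4216°
|p|² = ρ² + z² = 0.79458² + 2.575² = 7.26199
κ = 2ρ / |p|² = 2×0.79458 / 7.26199 = 0.21883
θ = 2·atan2(ρ, z) = 2·atan2(0.79458, 2.575) = 0.59861 rad
ℓ = θ/κ = 0.59861/0.21883 = 2.73547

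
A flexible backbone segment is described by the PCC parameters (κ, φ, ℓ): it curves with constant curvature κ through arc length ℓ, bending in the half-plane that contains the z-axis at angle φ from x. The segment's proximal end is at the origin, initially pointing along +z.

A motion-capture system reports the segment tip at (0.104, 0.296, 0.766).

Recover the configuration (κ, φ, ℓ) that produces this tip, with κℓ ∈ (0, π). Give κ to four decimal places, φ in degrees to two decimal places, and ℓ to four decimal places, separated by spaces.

0.9158 70.64 0.8490

ρ = √(x²+y²) = √(0.104² + 0.296²) = 0.31374
φ = atan2(y, x) mod 360° = atan2(0.296, 0.104) = 70.6410°
|p|² = ρ² + z² = 0.31374² + 0.766² = 0.68519
κ = 2ρ / |p|² = 2×0.31374 / 0.68519 = 0.91577
θ = 2·atan2(ρ, z) = 2·atan2(0.31374, 0.766) = 0.77748 rad
ℓ = θ/κ = 0.77748/0.91577 = 0.84898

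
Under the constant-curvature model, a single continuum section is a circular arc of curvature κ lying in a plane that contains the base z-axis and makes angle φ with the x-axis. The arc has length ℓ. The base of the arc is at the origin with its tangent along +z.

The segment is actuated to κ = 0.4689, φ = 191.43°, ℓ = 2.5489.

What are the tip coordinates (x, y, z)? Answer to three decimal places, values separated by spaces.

-1.324 -0.268 1.984

θ = κ·ℓ = 0.4689 × 2.5489 = 1.19518 rad
ρ = (1 − cos θ)/κ = (1 − 0.36685)/0.4689 = 1.35029
z = sin θ / κ = 0.93028/0.4689 = 1.98397
x = ρ cos φ = 1.35029 × cos(191.43°) = -1.32352
y = ρ sin φ = 1.35029 × sin(191.43°) = -0.26759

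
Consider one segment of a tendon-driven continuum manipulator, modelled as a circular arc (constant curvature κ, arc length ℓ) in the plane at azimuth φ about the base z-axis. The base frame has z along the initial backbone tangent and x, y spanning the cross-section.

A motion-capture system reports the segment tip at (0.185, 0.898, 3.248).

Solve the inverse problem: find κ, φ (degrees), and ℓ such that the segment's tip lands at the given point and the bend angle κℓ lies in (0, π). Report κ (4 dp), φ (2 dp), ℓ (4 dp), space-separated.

ρ = √(x²+y²) = √(0.185² + 0.898²) = 0.91686
φ = atan2(y, x) mod 360° = atan2(0.898, 0.185) = 78.3592°
|p|² = ρ² + z² = 0.91686² + 3.248² = 11.39013
κ = 2ρ / |p|² = 2×0.91686 / 11.39013 = 0.16099
θ = 2·atan2(ρ, z) = 2·atan2(0.91686, 3.248) = 0.55025 rad
ℓ = θ/κ = 0.55025/0.16099 = 3.41788

0.1610 78.36 3.4179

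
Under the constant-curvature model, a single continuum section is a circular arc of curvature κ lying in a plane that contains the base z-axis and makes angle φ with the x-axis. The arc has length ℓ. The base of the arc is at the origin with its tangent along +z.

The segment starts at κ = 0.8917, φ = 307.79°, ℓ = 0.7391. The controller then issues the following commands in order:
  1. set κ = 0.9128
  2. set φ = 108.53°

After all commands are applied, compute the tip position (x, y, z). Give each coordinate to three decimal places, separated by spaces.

-0.076 0.228 0.684

initial: κ=0.8917, φ=307.79°, ℓ=0.7391
cmd 1: set κ=0.9128 → (κ,φ,ℓ)=(0.9128,307.79°,0.7391) → tip=(0.1471,-0.1897,0.6843)
cmd 2: set φ=108.53° → (κ,φ,ℓ)=(0.9128,108.53°,0.7391) → tip=(-0.0763,0.2276,0.6843)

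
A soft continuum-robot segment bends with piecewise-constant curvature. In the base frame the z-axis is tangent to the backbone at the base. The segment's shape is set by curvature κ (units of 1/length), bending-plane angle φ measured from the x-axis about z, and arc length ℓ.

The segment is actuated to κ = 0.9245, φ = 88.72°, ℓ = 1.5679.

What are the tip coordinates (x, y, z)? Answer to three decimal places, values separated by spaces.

0.021 0.951 1.074

θ = κ·ℓ = 0.9245 × 1.5679 = 1.44952 rad
ρ = (1 − cos θ)/κ = (1 − 0.12098)/0.9245 = 0.95081
z = sin θ / κ = 0.99266/0.9245 = 1.07372
x = ρ cos φ = 0.95081 × cos(88.72°) = 0.02124
y = ρ sin φ = 0.95081 × sin(88.72°) = 0.95057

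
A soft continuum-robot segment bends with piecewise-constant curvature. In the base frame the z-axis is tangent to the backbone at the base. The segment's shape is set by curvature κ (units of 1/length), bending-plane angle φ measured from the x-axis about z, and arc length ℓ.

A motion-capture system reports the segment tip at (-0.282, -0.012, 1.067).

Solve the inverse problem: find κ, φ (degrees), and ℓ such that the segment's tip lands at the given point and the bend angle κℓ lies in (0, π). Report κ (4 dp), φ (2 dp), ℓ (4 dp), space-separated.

0.4634 182.44 1.1161

ρ = √(x²+y²) = √(-0.282² + -0.012²) = 0.28226
φ = atan2(y, x) mod 360° = atan2(-0.012, -0.282) = 182.4366°
|p|² = ρ² + z² = 0.28226² + 1.067² = 1.21816
κ = 2ρ / |p|² = 2×0.28226 / 1.21816 = 0.46341
θ = 2·atan2(ρ, z) = 2·atan2(0.28226, 1.067) = 0.51722 rad
ℓ = θ/κ = 0.51722/0.46341 = 1.11610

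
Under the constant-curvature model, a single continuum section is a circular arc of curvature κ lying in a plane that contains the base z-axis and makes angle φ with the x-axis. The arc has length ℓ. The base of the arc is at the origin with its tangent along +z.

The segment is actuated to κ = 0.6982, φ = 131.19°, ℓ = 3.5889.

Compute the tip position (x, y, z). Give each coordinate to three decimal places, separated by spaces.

θ = κ·ℓ = 0.6982 × 3.5889 = 2.50577 rad
ρ = (1 − cos θ)/κ = (1 − -0.80458)/0.6982 = 2.58462
z = sin θ / κ = 0.59384/0.6982 = 0.85053
x = ρ cos φ = 2.58462 × cos(131.19°) = -1.70212
y = ρ sin φ = 2.58462 × sin(131.19°) = 1.94501

-1.702 1.945 0.851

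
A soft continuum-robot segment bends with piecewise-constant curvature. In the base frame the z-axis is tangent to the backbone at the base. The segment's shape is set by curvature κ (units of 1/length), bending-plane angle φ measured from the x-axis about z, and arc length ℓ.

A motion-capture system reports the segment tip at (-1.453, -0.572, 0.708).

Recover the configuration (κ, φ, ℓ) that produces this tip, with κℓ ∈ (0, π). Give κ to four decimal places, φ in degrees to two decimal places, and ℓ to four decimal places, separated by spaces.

1.0624 201.49 2.1557

ρ = √(x²+y²) = √(-1.453² + -0.572²) = 1.56154
φ = atan2(y, x) mod 360° = atan2(-0.572, -1.453) = 201.4880°
|p|² = ρ² + z² = 1.56154² + 0.708² = 2.93966
κ = 2ρ / |p|² = 2×1.56154 / 2.93966 = 1.06239
θ = 2·atan2(ρ, z) = 2·atan2(1.56154, 0.708) = 2.29024 rad
ℓ = θ/κ = 2.29024/1.06239 = 2.15573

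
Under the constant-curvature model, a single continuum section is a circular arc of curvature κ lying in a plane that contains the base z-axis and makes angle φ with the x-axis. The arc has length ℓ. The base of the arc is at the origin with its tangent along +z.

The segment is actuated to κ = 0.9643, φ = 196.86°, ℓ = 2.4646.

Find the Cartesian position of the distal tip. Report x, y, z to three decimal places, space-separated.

-1.708 -0.518 0.718

θ = κ·ℓ = 0.9643 × 2.4646 = 2.37661 rad
ρ = (1 − cos θ)/κ = (1 − -0.72140)/0.9643 = 1.78513
z = sin θ / κ = 0.69252/0.9643 = 0.71816
x = ρ cos φ = 1.78513 × cos(196.86°) = -1.70839
y = ρ sin φ = 1.78513 × sin(196.86°) = -0.51775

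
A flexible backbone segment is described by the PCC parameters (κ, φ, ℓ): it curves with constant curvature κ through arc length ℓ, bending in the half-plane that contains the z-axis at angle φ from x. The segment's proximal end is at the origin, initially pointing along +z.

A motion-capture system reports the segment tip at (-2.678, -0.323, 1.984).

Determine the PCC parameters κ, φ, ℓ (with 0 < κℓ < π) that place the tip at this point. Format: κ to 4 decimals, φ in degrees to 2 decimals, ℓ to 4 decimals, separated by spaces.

ρ = √(x²+y²) = √(-2.678² + -0.323²) = 2.69741
φ = atan2(y, x) mod 360° = atan2(-0.323, -2.678) = 186.8774°
|p|² = ρ² + z² = 2.69741² + 1.984² = 11.21227
κ = 2ρ / |p|² = 2×2.69741 / 11.21227 = 0.48115
θ = 2·atan2(ρ, z) = 2·atan2(2.69741, 1.984) = 1.87325 rad
ℓ = θ/κ = 1.87325/0.48115 = 3.89326

0.4812 186.88 3.8933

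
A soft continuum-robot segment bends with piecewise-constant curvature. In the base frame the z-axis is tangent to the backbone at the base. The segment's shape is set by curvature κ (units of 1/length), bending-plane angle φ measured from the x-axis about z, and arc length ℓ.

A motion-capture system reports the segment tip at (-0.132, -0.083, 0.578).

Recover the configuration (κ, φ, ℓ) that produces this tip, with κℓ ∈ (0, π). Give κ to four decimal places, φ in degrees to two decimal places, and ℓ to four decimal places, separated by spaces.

ρ = √(x²+y²) = √(-0.132² + -0.083²) = 0.15593
φ = atan2(y, x) mod 360° = atan2(-0.083, -0.132) = 212.1612°
|p|² = ρ² + z² = 0.15593² + 0.578² = 0.35840
κ = 2ρ / |p|² = 2×0.15593 / 0.35840 = 0.87013
θ = 2·atan2(ρ, z) = 2·atan2(0.15593, 0.578) = 0.52699 rad
ℓ = θ/κ = 0.52699/0.87013 = 0.60565

0.8701 212.16 0.6056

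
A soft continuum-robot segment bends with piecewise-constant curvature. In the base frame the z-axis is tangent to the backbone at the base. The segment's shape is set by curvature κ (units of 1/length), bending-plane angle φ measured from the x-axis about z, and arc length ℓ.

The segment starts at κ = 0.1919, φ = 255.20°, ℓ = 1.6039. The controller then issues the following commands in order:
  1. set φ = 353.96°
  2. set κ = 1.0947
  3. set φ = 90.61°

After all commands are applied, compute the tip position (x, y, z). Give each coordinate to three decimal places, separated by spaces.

initial: κ=0.1919, φ=255.20°, ℓ=1.6039
cmd 1: set φ=353.96° → (κ,φ,ℓ)=(0.1919,353.96°,1.6039) → tip=(0.2435,-0.0258,1.5787)
cmd 2: set κ=1.0947 → (κ,φ,ℓ)=(1.0947,353.96°,1.6039) → tip=(1.0755,-0.1138,0.8979)
cmd 3: set φ=90.61° → (κ,φ,ℓ)=(1.0947,90.61°,1.6039) → tip=(-0.0115,1.0815,0.8979)

-0.012 1.081 0.898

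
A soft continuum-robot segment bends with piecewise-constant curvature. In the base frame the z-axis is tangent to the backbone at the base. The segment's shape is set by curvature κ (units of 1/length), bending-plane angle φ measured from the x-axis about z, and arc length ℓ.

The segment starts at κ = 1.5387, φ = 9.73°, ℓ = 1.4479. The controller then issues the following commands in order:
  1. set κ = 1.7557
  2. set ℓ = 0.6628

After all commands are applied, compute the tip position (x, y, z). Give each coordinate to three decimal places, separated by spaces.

initial: κ=1.5387, φ=9.73°, ℓ=1.4479
cmd 1: set κ=1.7557 → (κ,φ,ℓ)=(1.7557,9.73°,1.4479) → tip=(1.0249,0.1757,0.3214)
cmd 2: set ℓ=0.6628 → (κ,φ,ℓ)=(1.7557,9.73°,0.6628) → tip=(0.3391,0.0581,0.5230)

0.339 0.058 0.523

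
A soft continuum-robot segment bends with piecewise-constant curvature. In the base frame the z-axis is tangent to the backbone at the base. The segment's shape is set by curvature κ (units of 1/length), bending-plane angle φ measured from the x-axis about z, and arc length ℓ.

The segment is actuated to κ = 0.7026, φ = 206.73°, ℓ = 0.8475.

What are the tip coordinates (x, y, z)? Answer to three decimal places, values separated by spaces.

θ = κ·ℓ = 0.7026 × 0.8475 = 0.59545 rad
ρ = (1 − cos θ)/κ = (1 − 0.82789)/0.7026 = 0.24496
z = sin θ / κ = 0.56088/0.7026 = 0.79830
x = ρ cos φ = 0.24496 × cos(206.73°) = -0.21878
y = ρ sin φ = 0.24496 × sin(206.73°) = -0.11018

-0.219 -0.110 0.798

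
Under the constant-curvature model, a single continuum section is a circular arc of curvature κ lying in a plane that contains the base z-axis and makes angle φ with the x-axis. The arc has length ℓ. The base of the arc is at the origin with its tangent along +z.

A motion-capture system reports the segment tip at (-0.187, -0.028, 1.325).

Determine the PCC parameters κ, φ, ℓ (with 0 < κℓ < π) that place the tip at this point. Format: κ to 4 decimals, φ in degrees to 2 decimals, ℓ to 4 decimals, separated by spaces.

0.2111 188.52 1.3429

ρ = √(x²+y²) = √(-0.187² + -0.028²) = 0.18908
φ = atan2(y, x) mod 360° = atan2(-0.028, -0.187) = 188.5158°
|p|² = ρ² + z² = 0.18908² + 1.325² = 1.79138
κ = 2ρ / |p|² = 2×0.18908 / 1.79138 = 0.21111
θ = 2·atan2(ρ, z) = 2·atan2(0.18908, 1.325) = 0.28350 rad
ℓ = θ/κ = 0.28350/0.21111 = 1.34292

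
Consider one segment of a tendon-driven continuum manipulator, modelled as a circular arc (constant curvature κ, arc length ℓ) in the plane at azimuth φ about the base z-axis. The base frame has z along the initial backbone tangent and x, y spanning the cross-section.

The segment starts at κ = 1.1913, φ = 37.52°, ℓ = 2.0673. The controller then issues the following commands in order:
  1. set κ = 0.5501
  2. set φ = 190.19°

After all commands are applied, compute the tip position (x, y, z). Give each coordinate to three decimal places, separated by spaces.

-1.038 -0.186 1.650

initial: κ=1.1913, φ=37.52°, ℓ=2.0673
cmd 1: set κ=0.5501 → (κ,φ,ℓ)=(0.5501,37.52°,2.0673) → tip=(0.8361,0.6420,1.6496)
cmd 2: set φ=190.19° → (κ,φ,ℓ)=(0.5501,190.19°,2.0673) → tip=(-1.0375,-0.1865,1.6496)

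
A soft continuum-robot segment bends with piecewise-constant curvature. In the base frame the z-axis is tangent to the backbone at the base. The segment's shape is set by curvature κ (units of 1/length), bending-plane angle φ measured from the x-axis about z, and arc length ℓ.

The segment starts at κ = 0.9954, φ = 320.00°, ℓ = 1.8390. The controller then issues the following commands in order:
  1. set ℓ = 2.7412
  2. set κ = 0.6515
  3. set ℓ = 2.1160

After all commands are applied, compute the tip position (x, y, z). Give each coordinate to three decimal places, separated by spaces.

0.951 -0.798 1.507

initial: κ=0.9954, φ=320.00°, ℓ=1.8390
cmd 1: set ℓ=2.7412 → (κ,φ,ℓ)=(0.9954,320.00°,2.7412) → tip=(1.4745,-1.2372,0.4032)
cmd 2: set κ=0.6515 → (κ,φ,ℓ)=(0.6515,320.00°,2.7412) → tip=(1.4268,-1.1972,1.4995)
cmd 3: set ℓ=2.1160 → (κ,φ,ℓ)=(0.6515,320.00°,2.1160) → tip=(0.9512,-0.7981,1.5066)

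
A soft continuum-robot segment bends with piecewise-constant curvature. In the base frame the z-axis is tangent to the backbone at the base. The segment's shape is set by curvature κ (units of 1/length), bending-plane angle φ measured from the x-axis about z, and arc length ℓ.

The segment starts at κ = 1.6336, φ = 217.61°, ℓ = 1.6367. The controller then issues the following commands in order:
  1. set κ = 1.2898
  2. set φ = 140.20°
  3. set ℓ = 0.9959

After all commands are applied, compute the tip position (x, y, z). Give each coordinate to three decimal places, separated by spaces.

-0.427 0.356 0.744

initial: κ=1.6336, φ=217.61°, ℓ=1.6367
cmd 1: set κ=1.2898 → (κ,φ,ℓ)=(1.2898,217.61°,1.6367) → tip=(-0.9301,-0.7165,0.6649)
cmd 2: set φ=140.20° → (κ,φ,ℓ)=(1.2898,140.20°,1.6367) → tip=(-0.9020,0.7515,0.6649)
cmd 3: set ℓ=0.9959 → (κ,φ,ℓ)=(1.2898,140.20°,0.9959) → tip=(-0.4275,0.3561,0.7438)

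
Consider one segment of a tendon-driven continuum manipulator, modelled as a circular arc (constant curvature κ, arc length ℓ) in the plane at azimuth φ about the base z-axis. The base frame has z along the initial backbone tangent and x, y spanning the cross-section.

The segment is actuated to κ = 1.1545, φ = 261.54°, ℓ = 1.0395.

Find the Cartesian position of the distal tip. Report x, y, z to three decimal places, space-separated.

θ = κ·ℓ = 1.1545 × 1.0395 = 1.20010 rad
ρ = (1 − cos θ)/κ = (1 − 0.36226)/1.1545 = 0.55239
z = sin θ / κ = 0.93208/1.1545 = 0.80734
x = ρ cos φ = 0.55239 × cos(261.54°) = -0.08127
y = ρ sin φ = 0.55239 × sin(261.54°) = -0.54638

-0.081 -0.546 0.807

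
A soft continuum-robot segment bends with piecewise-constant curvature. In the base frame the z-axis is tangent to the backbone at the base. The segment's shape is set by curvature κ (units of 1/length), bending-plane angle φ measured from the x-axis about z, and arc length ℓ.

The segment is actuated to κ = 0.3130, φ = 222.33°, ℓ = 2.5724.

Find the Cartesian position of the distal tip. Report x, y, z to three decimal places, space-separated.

θ = κ·ℓ = 0.3130 × 2.5724 = 0.80516 rad
ρ = (1 − cos θ)/κ = (1 − 0.69300)/0.3130 = 0.98085
z = sin θ / κ = 0.72094/0.3130 = 2.30333
x = ρ cos φ = 0.98085 × cos(222.33°) = -0.72512
y = ρ sin φ = 0.98085 × sin(222.33°) = -0.66050

-0.725 -0.661 2.303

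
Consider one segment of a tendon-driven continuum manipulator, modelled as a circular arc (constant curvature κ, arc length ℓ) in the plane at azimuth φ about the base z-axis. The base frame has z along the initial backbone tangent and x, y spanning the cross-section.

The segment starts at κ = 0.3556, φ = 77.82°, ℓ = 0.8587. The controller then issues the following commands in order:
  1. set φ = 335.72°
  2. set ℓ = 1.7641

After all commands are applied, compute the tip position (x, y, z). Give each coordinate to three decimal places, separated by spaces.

initial: κ=0.3556, φ=77.82°, ℓ=0.8587
cmd 1: set φ=335.72° → (κ,φ,ℓ)=(0.3556,335.72°,0.8587) → tip=(0.1186,-0.0535,0.8454)
cmd 2: set ℓ=1.7641 → (κ,φ,ℓ)=(0.3556,335.72°,1.7641) → tip=(0.4881,-0.2202,1.6507)

0.488 -0.220 1.651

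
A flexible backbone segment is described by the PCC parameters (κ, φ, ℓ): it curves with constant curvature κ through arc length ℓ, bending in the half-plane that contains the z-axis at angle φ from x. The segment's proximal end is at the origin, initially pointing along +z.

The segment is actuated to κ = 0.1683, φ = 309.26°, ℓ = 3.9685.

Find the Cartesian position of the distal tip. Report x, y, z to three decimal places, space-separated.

θ = κ·ℓ = 0.1683 × 3.9685 = 0.66790 rad
ρ = (1 − cos θ)/κ = (1 − 0.78512)/0.1683 = 1.27674
z = sin θ / κ = 0.61934/0.1683 = 3.67996
x = ρ cos φ = 1.27674 × cos(309.26°) = 0.80797
y = ρ sin φ = 1.27674 × sin(309.26°) = -0.98856

0.808 -0.989 3.680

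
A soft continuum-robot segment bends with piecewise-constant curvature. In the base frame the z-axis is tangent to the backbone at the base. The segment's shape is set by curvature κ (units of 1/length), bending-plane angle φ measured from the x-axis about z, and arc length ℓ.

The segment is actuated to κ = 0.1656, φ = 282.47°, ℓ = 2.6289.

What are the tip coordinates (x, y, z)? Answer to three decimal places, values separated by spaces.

θ = κ·ℓ = 0.1656 × 2.6289 = 0.43535 rad
ρ = (1 − cos θ)/κ = (1 − 0.90672)/0.1656 = 0.56326
z = sin θ / κ = 0.42172/0.1656 = 2.54664
x = ρ cos φ = 0.56326 × cos(282.47°) = 0.12162
y = ρ sin φ = 0.56326 × sin(282.47°) = -0.54997

0.122 -0.550 2.547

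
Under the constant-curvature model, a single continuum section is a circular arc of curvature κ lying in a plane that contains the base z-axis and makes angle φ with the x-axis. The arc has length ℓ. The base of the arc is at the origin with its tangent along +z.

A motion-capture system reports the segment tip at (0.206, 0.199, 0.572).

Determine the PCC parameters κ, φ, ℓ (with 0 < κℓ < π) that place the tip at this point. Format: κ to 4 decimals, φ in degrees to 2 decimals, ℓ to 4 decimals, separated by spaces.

1.3998 44.01 0.6633

ρ = √(x²+y²) = √(0.206² + 0.199²) = 0.28642
φ = atan2(y, x) mod 360° = atan2(0.199, 0.206) = 44.0098°
|p|² = ρ² + z² = 0.28642² + 0.572² = 0.40922
κ = 2ρ / |p|² = 2×0.28642 / 0.40922 = 1.39984
θ = 2·atan2(ρ, z) = 2·atan2(0.28642, 0.572) = 0.92847 rad
ℓ = θ/κ = 0.92847/1.39984 = 0.66327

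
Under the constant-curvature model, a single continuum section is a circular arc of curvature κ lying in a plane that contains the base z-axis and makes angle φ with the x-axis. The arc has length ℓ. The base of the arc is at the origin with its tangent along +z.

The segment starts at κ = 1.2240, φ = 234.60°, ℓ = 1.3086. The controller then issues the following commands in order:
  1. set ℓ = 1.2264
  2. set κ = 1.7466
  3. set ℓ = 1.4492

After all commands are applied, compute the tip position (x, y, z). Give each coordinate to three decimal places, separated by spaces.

initial: κ=1.2240, φ=234.60°, ℓ=1.3086
cmd 1: set ℓ=1.2264 → (κ,φ,ℓ)=(1.2240,234.60°,1.2264) → tip=(-0.4403,-0.6196,0.8150)
cmd 2: set κ=1.7466 → (κ,φ,ℓ)=(1.7466,234.60°,1.2264) → tip=(-0.5110,-0.7190,0.4816)
cmd 3: set ℓ=1.4492 → (κ,φ,ℓ)=(1.7466,234.60°,1.4492) → tip=(-0.6034,-0.8491,0.3282)

-0.603 -0.849 0.328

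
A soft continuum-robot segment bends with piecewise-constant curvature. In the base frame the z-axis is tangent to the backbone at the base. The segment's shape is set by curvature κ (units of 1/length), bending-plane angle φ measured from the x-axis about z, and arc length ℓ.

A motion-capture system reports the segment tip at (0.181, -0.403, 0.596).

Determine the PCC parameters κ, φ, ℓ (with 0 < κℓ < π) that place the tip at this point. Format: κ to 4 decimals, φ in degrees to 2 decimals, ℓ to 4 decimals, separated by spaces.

ρ = √(x²+y²) = √(0.181² + -0.403²) = 0.44178
φ = atan2(y, x) mod 360° = atan2(-0.403, 0.181) = 294.1864°
|p|² = ρ² + z² = 0.44178² + 0.596² = 0.55039
κ = 2ρ / |p|² = 2×0.44178 / 0.55039 = 1.60535
θ = 2·atan2(ρ, z) = 2·atan2(0.44178, 0.596) = 1.27575 rad
ℓ = θ/κ = 1.27575/1.60535 = 0.79468

1.6053 294.19 0.7947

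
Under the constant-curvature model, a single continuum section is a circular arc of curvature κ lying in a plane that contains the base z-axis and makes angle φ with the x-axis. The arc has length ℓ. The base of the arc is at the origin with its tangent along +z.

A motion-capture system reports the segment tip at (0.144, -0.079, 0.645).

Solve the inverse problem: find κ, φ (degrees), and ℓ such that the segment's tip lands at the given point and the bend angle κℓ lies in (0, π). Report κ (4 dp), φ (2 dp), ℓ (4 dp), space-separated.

0.7415 331.25 0.6725

ρ = √(x²+y²) = √(0.144² + -0.079²) = 0.16425
φ = atan2(y, x) mod 360° = atan2(-0.079, 0.144) = 331.2503°
|p|² = ρ² + z² = 0.16425² + 0.645² = 0.44300
κ = 2ρ / |p|² = 2×0.16425 / 0.44300 = 0.74152
θ = 2·atan2(ρ, z) = 2·atan2(0.16425, 0.645) = 0.49869 rad
ℓ = θ/κ = 0.49869/0.74152 = 0.67253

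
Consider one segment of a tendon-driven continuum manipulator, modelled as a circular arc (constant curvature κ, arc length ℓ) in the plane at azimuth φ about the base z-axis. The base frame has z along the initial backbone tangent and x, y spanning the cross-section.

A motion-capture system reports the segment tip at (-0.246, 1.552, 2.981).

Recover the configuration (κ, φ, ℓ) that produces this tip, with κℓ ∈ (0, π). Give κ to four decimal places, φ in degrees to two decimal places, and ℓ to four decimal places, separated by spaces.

0.2768 99.01 3.5057

ρ = √(x²+y²) = √(-0.246² + 1.552²) = 1.57138
φ = atan2(y, x) mod 360° = atan2(1.552, -0.246) = 99.0067°
|p|² = ρ² + z² = 1.57138² + 2.981² = 11.35558
κ = 2ρ / |p|² = 2×1.57138 / 11.35558 = 0.27676
θ = 2·atan2(ρ, z) = 2·atan2(1.57138, 2.981) = 0.97023 rad
ℓ = θ/κ = 0.97023/0.27676 = 3.50570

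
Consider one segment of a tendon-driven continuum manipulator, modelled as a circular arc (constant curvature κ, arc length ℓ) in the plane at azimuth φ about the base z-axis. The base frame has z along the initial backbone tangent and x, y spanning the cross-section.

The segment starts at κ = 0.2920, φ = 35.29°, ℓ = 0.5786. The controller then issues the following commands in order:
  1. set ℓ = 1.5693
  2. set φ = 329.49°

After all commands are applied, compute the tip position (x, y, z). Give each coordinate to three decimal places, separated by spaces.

initial: κ=0.2920, φ=35.29°, ℓ=0.5786
cmd 1: set ℓ=1.5693 → (κ,φ,ℓ)=(0.2920,35.29°,1.5693) → tip=(0.2884,0.2041,1.5150)
cmd 2: set φ=329.49° → (κ,φ,ℓ)=(0.2920,329.49°,1.5693) → tip=(0.3044,-0.1794,1.5150)

0.304 -0.179 1.515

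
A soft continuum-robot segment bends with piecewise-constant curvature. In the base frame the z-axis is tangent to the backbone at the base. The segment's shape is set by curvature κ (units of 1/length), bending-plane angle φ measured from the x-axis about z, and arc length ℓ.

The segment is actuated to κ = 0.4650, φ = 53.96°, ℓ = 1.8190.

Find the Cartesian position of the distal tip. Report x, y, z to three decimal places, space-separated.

θ = κ·ℓ = 0.4650 × 1.8190 = 0.84584 rad
ρ = (1 − cos θ)/κ = (1 − 0.66311)/0.4650 = 0.72450
z = sin θ / κ = 0.74853/0.4650 = 1.60973
x = ρ cos φ = 0.72450 × cos(53.96°) = 0.42626
y = ρ sin φ = 0.72450 × sin(53.96°) = 0.58584

0.426 0.586 1.610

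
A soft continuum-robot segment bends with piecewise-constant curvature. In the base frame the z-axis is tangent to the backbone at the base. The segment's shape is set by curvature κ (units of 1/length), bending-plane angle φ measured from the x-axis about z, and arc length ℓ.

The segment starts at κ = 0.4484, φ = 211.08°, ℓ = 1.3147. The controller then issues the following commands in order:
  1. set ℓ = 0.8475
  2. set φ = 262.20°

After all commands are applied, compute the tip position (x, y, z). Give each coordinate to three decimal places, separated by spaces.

-0.022 -0.158 0.827

initial: κ=0.4484, φ=211.08°, ℓ=1.3147
cmd 1: set ℓ=0.8475 → (κ,φ,ℓ)=(0.4484,211.08°,0.8475) → tip=(-0.1363,-0.0821,0.8272)
cmd 2: set φ=262.20° → (κ,φ,ℓ)=(0.4484,262.20°,0.8475) → tip=(-0.0216,-0.1576,0.8272)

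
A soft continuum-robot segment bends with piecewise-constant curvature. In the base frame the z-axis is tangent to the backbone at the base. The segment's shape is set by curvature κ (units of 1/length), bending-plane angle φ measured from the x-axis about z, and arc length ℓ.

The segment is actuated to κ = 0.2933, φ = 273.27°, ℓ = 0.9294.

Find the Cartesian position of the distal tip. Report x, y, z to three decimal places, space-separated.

θ = κ·ℓ = 0.2933 × 0.9294 = 0.27259 rad
ρ = (1 − cos θ)/κ = (1 − 0.96308)/0.2933 = 0.12589
z = sin θ / κ = 0.26923/0.2933 = 0.91793
x = ρ cos φ = 0.12589 × cos(273.27°) = 0.00718
y = ρ sin φ = 0.12589 × sin(273.27°) = -0.12569

0.007 -0.126 0.918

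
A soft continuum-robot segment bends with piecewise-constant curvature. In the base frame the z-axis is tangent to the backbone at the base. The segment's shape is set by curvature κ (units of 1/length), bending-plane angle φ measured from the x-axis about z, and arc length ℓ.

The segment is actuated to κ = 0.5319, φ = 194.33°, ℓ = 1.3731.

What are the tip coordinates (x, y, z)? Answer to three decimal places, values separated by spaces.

-0.465 -0.119 1.254

θ = κ·ℓ = 0.5319 × 1.3731 = 0.73035 rad
ρ = (1 − cos θ)/κ = (1 − 0.74494)/0.5319 = 0.47953
z = sin θ / κ = 0.66713/0.5319 = 1.25424
x = ρ cos φ = 0.47953 × cos(194.33°) = -0.46461
y = ρ sin φ = 0.47953 × sin(194.33°) = -0.11869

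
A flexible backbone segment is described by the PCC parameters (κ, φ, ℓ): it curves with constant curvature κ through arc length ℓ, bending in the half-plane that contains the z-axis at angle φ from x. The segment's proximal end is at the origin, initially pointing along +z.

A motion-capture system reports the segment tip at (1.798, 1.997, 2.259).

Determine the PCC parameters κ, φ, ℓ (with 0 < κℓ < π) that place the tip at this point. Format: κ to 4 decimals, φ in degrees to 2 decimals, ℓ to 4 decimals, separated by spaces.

0.4361 48.00 3.9980

ρ = √(x²+y²) = √(1.798² + 1.997²) = 2.68716
φ = atan2(y, x) mod 360° = atan2(1.997, 1.798) = 48.0017°
|p|² = ρ² + z² = 2.68716² + 2.259² = 12.32389
κ = 2ρ / |p|² = 2×2.68716 / 12.32389 = 0.43609
θ = 2·atan2(ρ, z) = 2·atan2(2.68716, 2.259) = 1.74349 rad
ℓ = θ/κ = 1.74349/0.43609 = 3.99802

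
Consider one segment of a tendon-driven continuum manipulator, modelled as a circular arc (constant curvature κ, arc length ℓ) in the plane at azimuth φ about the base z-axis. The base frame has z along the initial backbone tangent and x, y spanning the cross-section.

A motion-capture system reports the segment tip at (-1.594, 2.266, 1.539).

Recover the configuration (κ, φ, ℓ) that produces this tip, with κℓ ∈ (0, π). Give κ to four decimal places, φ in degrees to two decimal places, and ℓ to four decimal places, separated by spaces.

ρ = √(x²+y²) = √(-1.594² + 2.266²) = 2.77049
φ = atan2(y, x) mod 360° = atan2(2.266, -1.594) = 125.1242°
|p|² = ρ² + z² = 2.77049² + 1.539² = 10.04411
κ = 2ρ / |p|² = 2×2.77049 / 10.04411 = 0.55166
θ = 2·atan2(ρ, z) = 2·atan2(2.77049, 1.539) = 2.12748 rad
ℓ = θ/κ = 2.12748/0.55166 = 3.85649

0.5517 125.12 3.8565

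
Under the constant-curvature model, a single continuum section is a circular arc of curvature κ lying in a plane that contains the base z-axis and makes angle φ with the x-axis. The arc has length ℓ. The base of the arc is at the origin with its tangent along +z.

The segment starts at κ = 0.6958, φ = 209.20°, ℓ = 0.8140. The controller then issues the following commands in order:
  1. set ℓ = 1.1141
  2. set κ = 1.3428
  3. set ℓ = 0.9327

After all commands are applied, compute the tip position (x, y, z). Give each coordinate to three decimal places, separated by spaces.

initial: κ=0.6958, φ=209.20°, ℓ=0.8140
cmd 1: set ℓ=1.1141 → (κ,φ,ℓ)=(0.6958,209.20°,1.1141) → tip=(-0.3584,-0.2003,1.0058)
cmd 2: set κ=1.3428 → (κ,φ,ℓ)=(1.3428,209.20°,1.1141) → tip=(-0.6015,-0.3362,0.7426)
cmd 3: set ℓ=0.9327 → (κ,φ,ℓ)=(1.3428,209.20°,0.9327) → tip=(-0.4466,-0.2496,0.7073)

-0.447 -0.250 0.707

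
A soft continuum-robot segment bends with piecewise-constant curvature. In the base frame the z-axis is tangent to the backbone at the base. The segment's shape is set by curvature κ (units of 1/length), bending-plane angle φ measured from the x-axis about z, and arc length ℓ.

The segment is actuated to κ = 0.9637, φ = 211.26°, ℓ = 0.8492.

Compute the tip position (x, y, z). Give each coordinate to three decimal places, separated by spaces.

θ = κ·ℓ = 0.9637 × 0.8492 = 0.81837 rad
ρ = (1 − cos θ)/κ = (1 − 0.68341)/0.9637 = 0.32852
z = sin θ / κ = 0.73004/0.9637 = 0.75753
x = ρ cos φ = 0.32852 × cos(211.26°) = -0.28082
y = ρ sin φ = 0.32852 × sin(211.26°) = -0.17047

-0.281 -0.170 0.758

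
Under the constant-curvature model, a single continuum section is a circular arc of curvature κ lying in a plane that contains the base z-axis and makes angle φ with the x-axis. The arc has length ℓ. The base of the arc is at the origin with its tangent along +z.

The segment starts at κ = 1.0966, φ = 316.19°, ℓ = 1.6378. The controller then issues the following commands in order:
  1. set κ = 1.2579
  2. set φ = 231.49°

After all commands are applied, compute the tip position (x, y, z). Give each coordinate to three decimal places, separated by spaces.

initial: κ=1.0966, φ=316.19°, ℓ=1.6378
cmd 1: set κ=1.2579 → (κ,φ,ℓ)=(1.2579,316.19°,1.6378) → tip=(0.8434,-0.8090,0.7017)
cmd 2: set φ=231.49° → (κ,φ,ℓ)=(1.2579,231.49°,1.6378) → tip=(-0.7277,-0.9145,0.7017)

-0.728 -0.914 0.702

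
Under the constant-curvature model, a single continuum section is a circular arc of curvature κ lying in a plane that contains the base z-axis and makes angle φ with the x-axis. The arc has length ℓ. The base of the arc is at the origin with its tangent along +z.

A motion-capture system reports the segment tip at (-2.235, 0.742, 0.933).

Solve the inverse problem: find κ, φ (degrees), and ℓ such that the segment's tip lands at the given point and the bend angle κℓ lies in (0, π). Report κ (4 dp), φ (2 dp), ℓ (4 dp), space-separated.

0.7341 161.63 3.2520

ρ = √(x²+y²) = √(-2.235² + 0.742²) = 2.35495
φ = atan2(y, x) mod 360° = atan2(0.742, -2.235) = 161.6343°
|p|² = ρ² + z² = 2.35495² + 0.933² = 6.41628
κ = 2ρ / |p|² = 2×2.35495 / 6.41628 = 0.73405
θ = 2·atan2(ρ, z) = 2·atan2(2.35495, 0.933) = 2.38716 rad
ℓ = θ/κ = 2.38716/0.73405 = 3.25202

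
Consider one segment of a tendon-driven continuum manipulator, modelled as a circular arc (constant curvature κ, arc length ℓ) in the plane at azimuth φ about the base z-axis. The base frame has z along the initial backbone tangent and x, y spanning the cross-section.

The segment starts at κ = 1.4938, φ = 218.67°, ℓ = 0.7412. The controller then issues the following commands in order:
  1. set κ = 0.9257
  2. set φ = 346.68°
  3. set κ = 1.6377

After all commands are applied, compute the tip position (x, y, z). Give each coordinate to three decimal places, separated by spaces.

0.387 -0.092 0.572

initial: κ=1.4938, φ=218.67°, ℓ=0.7412
cmd 1: set κ=0.9257 → (κ,φ,ℓ)=(0.9257,218.67°,0.7412) → tip=(-0.1909,-0.1527,0.6844)
cmd 2: set φ=346.68° → (κ,φ,ℓ)=(0.9257,346.68°,0.7412) → tip=(0.2379,-0.0563,0.6844)
cmd 3: set κ=1.6377 → (κ,φ,ℓ)=(1.6377,346.68°,0.7412) → tip=(0.3866,-0.0915,0.5721)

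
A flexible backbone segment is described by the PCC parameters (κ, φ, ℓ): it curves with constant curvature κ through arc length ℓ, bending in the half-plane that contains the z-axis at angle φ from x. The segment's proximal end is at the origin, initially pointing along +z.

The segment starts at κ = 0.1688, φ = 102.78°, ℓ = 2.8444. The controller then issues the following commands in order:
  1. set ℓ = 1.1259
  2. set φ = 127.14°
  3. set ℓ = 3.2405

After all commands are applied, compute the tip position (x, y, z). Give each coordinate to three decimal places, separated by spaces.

initial: κ=0.1688, φ=102.78°, ℓ=2.8444
cmd 1: set ℓ=1.1259 → (κ,φ,ℓ)=(0.1688,102.78°,1.1259) → tip=(-0.0236,0.1040,1.1191)
cmd 2: set φ=127.14° → (κ,φ,ℓ)=(0.1688,127.14°,1.1259) → tip=(-0.0644,0.0850,1.1191)
cmd 3: set ℓ=3.2405 → (κ,φ,ℓ)=(0.1688,127.14°,3.2405) → tip=(-0.5219,0.6891,3.0813)

-0.522 0.689 3.081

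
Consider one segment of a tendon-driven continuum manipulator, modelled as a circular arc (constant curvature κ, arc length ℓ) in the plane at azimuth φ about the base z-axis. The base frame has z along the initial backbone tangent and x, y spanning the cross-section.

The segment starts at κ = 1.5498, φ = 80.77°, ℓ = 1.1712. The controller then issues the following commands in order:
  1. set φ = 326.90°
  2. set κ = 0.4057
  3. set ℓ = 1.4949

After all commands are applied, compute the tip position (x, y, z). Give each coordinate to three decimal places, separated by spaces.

0.368 -0.240 1.405

initial: κ=1.5498, φ=80.77°, ℓ=1.1712
cmd 1: set φ=326.90° → (κ,φ,ℓ)=(1.5498,326.90°,1.1712) → tip=(0.6713,-0.4376,0.6261)
cmd 2: set κ=0.4057 → (κ,φ,ℓ)=(0.4057,326.90°,1.1712) → tip=(0.2287,-0.1491,1.1276)
cmd 3: set ℓ=1.4949 → (κ,φ,ℓ)=(0.4057,326.90°,1.4949) → tip=(0.3683,-0.2401,1.4049)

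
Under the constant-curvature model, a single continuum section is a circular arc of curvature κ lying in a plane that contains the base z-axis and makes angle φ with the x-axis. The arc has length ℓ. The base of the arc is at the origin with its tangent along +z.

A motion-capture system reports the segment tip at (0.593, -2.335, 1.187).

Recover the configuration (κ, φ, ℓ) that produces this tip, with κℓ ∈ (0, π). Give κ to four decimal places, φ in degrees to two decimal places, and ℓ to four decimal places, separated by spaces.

ρ = √(x²+y²) = √(0.593² + -2.335²) = 2.40912
φ = atan2(y, x) mod 360° = atan2(-2.335, 0.593) = 284.2497°
|p|² = ρ² + z² = 2.40912² + 1.187² = 7.21284
κ = 2ρ / |p|² = 2×2.40912 / 7.21284 = 0.66801
θ = 2·atan2(ρ, z) = 2·atan2(2.40912, 1.187) = 2.22599 rad
ℓ = θ/κ = 2.22599/0.66801 = 3.33228

0.6680 284.25 3.3323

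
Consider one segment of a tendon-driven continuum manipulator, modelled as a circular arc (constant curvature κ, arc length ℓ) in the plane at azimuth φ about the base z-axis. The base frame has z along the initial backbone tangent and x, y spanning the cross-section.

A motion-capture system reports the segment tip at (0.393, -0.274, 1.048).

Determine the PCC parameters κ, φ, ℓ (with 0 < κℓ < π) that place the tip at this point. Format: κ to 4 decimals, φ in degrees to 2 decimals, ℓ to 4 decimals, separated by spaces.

ρ = √(x²+y²) = √(0.393² + -0.274²) = 0.47909
φ = atan2(y, x) mod 360° = atan2(-0.274, 0.393) = 325.1158°
|p|² = ρ² + z² = 0.47909² + 1.048² = 1.32783
κ = 2ρ / |p|² = 2×0.47909 / 1.32783 = 0.72161
θ = 2·atan2(ρ, z) = 2·atan2(0.47909, 1.048) = 0.85756 rad
ℓ = θ/κ = 0.85756/0.72161 = 1.18840

0.7216 325.12 1.1884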